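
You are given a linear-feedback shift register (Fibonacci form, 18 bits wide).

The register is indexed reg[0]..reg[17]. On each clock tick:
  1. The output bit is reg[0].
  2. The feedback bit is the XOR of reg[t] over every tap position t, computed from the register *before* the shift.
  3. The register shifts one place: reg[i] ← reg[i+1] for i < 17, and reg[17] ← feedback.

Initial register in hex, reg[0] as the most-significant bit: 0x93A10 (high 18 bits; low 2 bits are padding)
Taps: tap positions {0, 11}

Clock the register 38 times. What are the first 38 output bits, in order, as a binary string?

10010011101000010010011010100101000000

step | reg (before) | out | fb
   0 | 100100111010000100 | 1 | 1
   1 | 001001110100001001 | 0 | 0
   2 | 010011101000010010 | 0 | 0
   3 | 100111010000100100 | 1 | 1
   4 | 001110100001001001 | 0 | 1
   5 | 011101000010010011 | 0 | 0
   6 | 111010000100100110 | 1 | 1
   7 | 110100001001001101 | 1 | 0
   8 | 101000010010011010 | 1 | 1
   9 | 010000100100110101 | 0 | 0
  10 | 100001001001101010 | 1 | 0
  11 | 000010010011010100 | 0 | 1
  12 | 000100100110101001 | 0 | 0
  13 | 001001001101010010 | 0 | 1
  14 | 010010011010100101 | 0 | 0
  15 | 100100110101001010 | 1 | 0
  16 | 001001101010010100 | 0 | 0
  17 | 010011010100101000 | 0 | 0
  18 | 100110101001010000 | 1 | 0
  19 | 001101010010100000 | 0 | 0
  20 | 011010100101000000 | 0 | 1
  21 | 110101001010000001 | 1 | 1
  22 | 101010010100000011 | 1 | 1
  23 | 010100101000000111 | 0 | 0
  24 | 101001010000001110 | 1 | 1
  25 | 010010100000011101 | 0 | 0
  26 | 100101000000111010 | 1 | 1
  27 | 001010000001110101 | 0 | 1
  28 | 010100000011101011 | 0 | 1
  29 | 101000000111010111 | 1 | 0
  30 | 010000001110101110 | 0 | 0
  31 | 100000011101011100 | 1 | 0
  32 | 000000111010111000 | 0 | 0
  33 | 000001110101110000 | 0 | 1
  34 | 000011101011100001 | 0 | 1
  35 | 000111010111000011 | 0 | 1
  36 | 001110101110000111 | 0 | 0
  37 | 011101011100001110 | 0 | 0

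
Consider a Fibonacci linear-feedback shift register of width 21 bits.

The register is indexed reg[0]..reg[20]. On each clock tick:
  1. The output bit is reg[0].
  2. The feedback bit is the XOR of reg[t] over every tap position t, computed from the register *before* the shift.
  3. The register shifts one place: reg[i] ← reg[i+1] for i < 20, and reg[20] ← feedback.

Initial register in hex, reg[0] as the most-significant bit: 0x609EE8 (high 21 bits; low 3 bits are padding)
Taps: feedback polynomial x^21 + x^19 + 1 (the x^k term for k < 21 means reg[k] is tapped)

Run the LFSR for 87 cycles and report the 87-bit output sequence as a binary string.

011000001001111011101001010100001100011011110111010100101001001101100010000100001011011

step | reg (before) | out | fb
   0 | 011000001001111011101 | 0 | 0
   1 | 110000010011110111010 | 1 | 0
   2 | 100000100111101110100 | 1 | 1
   3 | 000001001111011101001 | 0 | 0
   4 | 000010011110111010010 | 0 | 1
   5 | 000100111101110100101 | 0 | 0
   6 | 001001111011101001010 | 0 | 1
   7 | 010011110111010010101 | 0 | 0
   8 | 100111101110100101010 | 1 | 0
   9 | 001111011101001010100 | 0 | 0
  10 | 011110111010010101000 | 0 | 0
  11 | 111101110100101010000 | 1 | 1
  12 | 111011101001010100001 | 1 | 1
  13 | 110111010010101000011 | 1 | 0
  14 | 101110100101010000110 | 1 | 0
  15 | 011101001010100001100 | 0 | 0
  16 | 111010010101000011000 | 1 | 1
  17 | 110100101010000110001 | 1 | 1
  18 | 101001010100001100011 | 1 | 0
  19 | 010010101000011000110 | 0 | 1
  20 | 100101010000110001101 | 1 | 1
  21 | 001010100001100011011 | 0 | 1
  22 | 010101000011000110111 | 0 | 1
  23 | 101010000110001101111 | 1 | 0
  24 | 010100001100011011110 | 0 | 1
  25 | 101000011000110111101 | 1 | 1
  26 | 010000110001101111011 | 0 | 1
  27 | 100001100011011110111 | 1 | 0
  28 | 000011000110111101110 | 0 | 1
  29 | 000110001101111011101 | 0 | 0
  30 | 001100011011110111010 | 0 | 1
  31 | 011000110111101110101 | 0 | 0
  32 | 110001101111011101010 | 1 | 0
  33 | 100011011110111010100 | 1 | 1
  34 | 000110111101110101001 | 0 | 0
  35 | 001101111011101010010 | 0 | 1
  36 | 011011110111010100101 | 0 | 0
  37 | 110111101110101001010 | 1 | 0
  38 | 101111011101010010100 | 1 | 1
  39 | 011110111010100101001 | 0 | 0
  40 | 111101110101001010010 | 1 | 0
  41 | 111011101010010100100 | 1 | 1
  42 | 110111010100101001001 | 1 | 1
  43 | 101110101001010010011 | 1 | 0
  44 | 011101010010100100110 | 0 | 1
  45 | 111010100101001001101 | 1 | 1
  46 | 110101001010010011011 | 1 | 0
  47 | 101010010100100110110 | 1 | 0
  48 | 010100101001001101100 | 0 | 0
  49 | 101001010010011011000 | 1 | 1
  50 | 010010100100110110001 | 0 | 0
  51 | 100101001001101100010 | 1 | 0
  52 | 001010010011011000100 | 0 | 0
  53 | 010100100110110001000 | 0 | 0
  54 | 101001001101100010000 | 1 | 1
  55 | 010010011011000100001 | 0 | 0
  56 | 100100110110001000010 | 1 | 0
  57 | 001001101100010000100 | 0 | 0
  58 | 010011011000100001000 | 0 | 0
  59 | 100110110001000010000 | 1 | 1
  60 | 001101100010000100001 | 0 | 0
  61 | 011011000100001000010 | 0 | 1
  62 | 110110001000010000101 | 1 | 1
  63 | 101100010000100001011 | 1 | 0
  64 | 011000100001000010110 | 0 | 1
  65 | 110001000010000101101 | 1 | 1
  66 | 100010000100001011011 | 1 | 0
  67 | 000100001000010110110 | 0 | 1
  68 | 001000010000101101101 | 0 | 0
  69 | 010000100001011011010 | 0 | 1
  70 | 100001000010110110101 | 1 | 1
  71 | 000010000101101101011 | 0 | 1
  72 | 000100001011011010111 | 0 | 1
  73 | 001000010110110101111 | 0 | 1
  74 | 010000101101101011111 | 0 | 1
  75 | 100001011011010111111 | 1 | 0
  76 | 000010110110101111110 | 0 | 1
  77 | 000101101101011111101 | 0 | 0
  78 | 001011011010111111010 | 0 | 1
  79 | 010110110101111110101 | 0 | 0
  80 | 101101101011111101010 | 1 | 0
  81 | 011011010111111010100 | 0 | 0
  82 | 110110101111110101000 | 1 | 1
  83 | 101101011111101010001 | 1 | 1
  84 | 011010111111010100011 | 0 | 1
  85 | 110101111110101000111 | 1 | 0
  86 | 101011111101010001110 | 1 | 0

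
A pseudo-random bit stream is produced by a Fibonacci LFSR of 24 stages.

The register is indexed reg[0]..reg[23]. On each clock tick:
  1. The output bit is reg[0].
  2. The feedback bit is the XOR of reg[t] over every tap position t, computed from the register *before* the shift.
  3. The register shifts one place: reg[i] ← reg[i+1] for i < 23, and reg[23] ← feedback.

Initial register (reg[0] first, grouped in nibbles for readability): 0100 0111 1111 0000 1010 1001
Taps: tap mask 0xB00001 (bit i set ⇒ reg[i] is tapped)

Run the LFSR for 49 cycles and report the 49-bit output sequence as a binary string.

0100011111110000101010010101000010110110000011111

step | reg (before) | out | fb
   0 | 010001111111000010101001 | 0 | 0
   1 | 100011111110000101010010 | 1 | 1
   2 | 000111111100001010100101 | 0 | 0
   3 | 001111111000010101001010 | 0 | 1
   4 | 011111110000101010010101 | 0 | 0
   5 | 111111100001010100101010 | 1 | 0
   6 | 111111000010101001010100 | 1 | 0
   7 | 111110000101010010101000 | 1 | 0
   8 | 111100001010100101010000 | 1 | 1
   9 | 111000010101001010100001 | 1 | 0
  10 | 110000101010010101000010 | 1 | 1
  11 | 100001010100101010000101 | 1 | 1
  12 | 000010101001010100001011 | 0 | 0
  13 | 000101010010101000010110 | 0 | 1
  14 | 001010100101010000101101 | 0 | 1
  15 | 010101001010100001011011 | 0 | 0
  16 | 101010010101000010110110 | 1 | 0
  17 | 010100101010000101101100 | 0 | 0
  18 | 101001010100001011011000 | 1 | 0
  19 | 010010101000010110110000 | 0 | 0
  20 | 100101010000101101100000 | 1 | 1
  21 | 001010100001011011000001 | 0 | 1
  22 | 010101000010110110000011 | 0 | 1
  23 | 101010000101101100000111 | 1 | 1
  24 | 010100001011011000001111 | 0 | 1
  25 | 101000010110110000011111 | 1 | 0
  26 | 010000101101100000111110 | 0 | 0
  27 | 100001011011000001111100 | 1 | 1
  28 | 000010110110000011111001 | 0 | 0
  29 | 000101101100000111110010 | 0 | 0
  30 | 001011011000001111100100 | 0 | 1
  31 | 010110110000011111001001 | 0 | 0
  32 | 101101100000111110010010 | 1 | 1
  33 | 011011000001111100100101 | 0 | 0
  34 | 110110000011111001001010 | 1 | 0
  35 | 101100000111110010010100 | 1 | 0
  36 | 011000001111100100101000 | 0 | 1
  37 | 110000011111001001010001 | 1 | 0
  38 | 100000111110010010100010 | 1 | 1
  39 | 000001111100100101000101 | 0 | 0
  40 | 000011111001001010001010 | 0 | 1
  41 | 000111110010010100010101 | 0 | 0
  42 | 001111100100101000101010 | 0 | 1
  43 | 011111001001010001010101 | 0 | 0
  44 | 111110010010100010101010 | 1 | 0
  45 | 111100100101000101010100 | 1 | 0
  46 | 111001001010001010101000 | 1 | 0
  47 | 110010010100010101010000 | 1 | 1
  48 | 100100101000101010100001 | 1 | 0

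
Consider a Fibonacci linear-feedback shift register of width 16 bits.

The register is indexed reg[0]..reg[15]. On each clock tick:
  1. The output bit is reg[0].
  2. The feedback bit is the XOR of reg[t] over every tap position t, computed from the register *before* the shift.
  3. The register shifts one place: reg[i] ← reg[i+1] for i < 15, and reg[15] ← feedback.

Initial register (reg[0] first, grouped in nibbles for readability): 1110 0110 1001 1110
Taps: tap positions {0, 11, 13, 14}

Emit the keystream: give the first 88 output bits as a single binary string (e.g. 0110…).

1110011010011110010011101001111011010111000001111110111000111110010001011101110000101011

step | reg (before) | out | fb
   0 | 1110011010011110 | 1 | 0
   1 | 1100110100111100 | 1 | 1
   2 | 1001101001111001 | 1 | 0
   3 | 0011010011110010 | 0 | 0
   4 | 0110100111100100 | 0 | 1
   5 | 1101001111001001 | 1 | 1
   6 | 1010011110010011 | 1 | 1
   7 | 0100111100100111 | 0 | 0
   8 | 1001111001001110 | 1 | 1
   9 | 0011110010011101 | 0 | 0
  10 | 0111100100111010 | 0 | 0
  11 | 1111001001110100 | 1 | 1
  12 | 1110010011101001 | 1 | 1
  13 | 1100100111010011 | 1 | 1
  14 | 1001001110100111 | 1 | 1
  15 | 0010011101001111 | 0 | 0
  16 | 0100111010011110 | 0 | 1
  17 | 1001110100111101 | 1 | 1
  18 | 0011101001111011 | 0 | 0
  19 | 0111010011110110 | 0 | 1
  20 | 1110100111101101 | 1 | 0
  21 | 1101001111011010 | 1 | 1
  22 | 1010011110110101 | 1 | 1
  23 | 0100111101101011 | 0 | 1
  24 | 1001111011010111 | 1 | 0
  25 | 0011110110101110 | 0 | 0
  26 | 0111101101011100 | 0 | 0
  27 | 1111011010111000 | 1 | 0
  28 | 1110110101110000 | 1 | 0
  29 | 1101101011100000 | 1 | 1
  30 | 1011010111000001 | 1 | 1
  31 | 0110101110000011 | 0 | 1
  32 | 1101011100000111 | 1 | 1
  33 | 1010111000001111 | 1 | 1
  34 | 0101110000011111 | 0 | 1
  35 | 1011100000111111 | 1 | 0
  36 | 0111000001111110 | 0 | 1
  37 | 1110000011111101 | 1 | 1
  38 | 1100000111111011 | 1 | 1
  39 | 1000001111110111 | 1 | 0
  40 | 0000011111101110 | 0 | 0
  41 | 0000111111011100 | 0 | 0
  42 | 0001111110111000 | 0 | 1
  43 | 0011111101110001 | 0 | 1
  44 | 0111111011100011 | 0 | 1
  45 | 1111110111000111 | 1 | 1
  46 | 1111101110001111 | 1 | 1
  47 | 1111011100011111 | 1 | 0
  48 | 1110111000111110 | 1 | 0
  49 | 1101110001111100 | 1 | 1
  50 | 1011100011111001 | 1 | 0
  51 | 0111000111110010 | 0 | 0
  52 | 1110001111100100 | 1 | 0
  53 | 1100011111001000 | 1 | 1
  54 | 1000111110010001 | 1 | 0
  55 | 0001111100100010 | 0 | 1
  56 | 0011111001000101 | 0 | 1
  57 | 0111110010001011 | 0 | 1
  58 | 1111100100010111 | 1 | 0
  59 | 1111001000101110 | 1 | 1
  60 | 1110010001011101 | 1 | 1
  61 | 1100100010111011 | 1 | 1
  62 | 1001000101110111 | 1 | 0
  63 | 0010001011101110 | 0 | 0
  64 | 0100010111011100 | 0 | 0
  65 | 1000101110111000 | 1 | 0
  66 | 0001011101110000 | 0 | 1
  67 | 0010111011100001 | 0 | 0
  68 | 0101110111000010 | 0 | 1
  69 | 1011101110000101 | 1 | 0
  70 | 0111011100001010 | 0 | 1
  71 | 1110111000010101 | 1 | 1
  72 | 1101110000101011 | 1 | 0
  73 | 1011100001010110 | 1 | 0
  74 | 0111000010101100 | 0 | 1
  75 | 1110000101011001 | 1 | 0
  76 | 1100001010110010 | 1 | 1
  77 | 1000010101100101 | 1 | 0
  78 | 0000101011001010 | 0 | 1
  79 | 0001010110010101 | 0 | 0
  80 | 0010101100101010 | 0 | 1
  81 | 0101011001010101 | 0 | 0
  82 | 1010110010101010 | 1 | 0
  83 | 0101100101010100 | 0 | 0
  84 | 1011001010101000 | 1 | 1
  85 | 0110010101010001 | 0 | 1
  86 | 1100101010100011 | 1 | 0
  87 | 1001010101000110 | 1 | 1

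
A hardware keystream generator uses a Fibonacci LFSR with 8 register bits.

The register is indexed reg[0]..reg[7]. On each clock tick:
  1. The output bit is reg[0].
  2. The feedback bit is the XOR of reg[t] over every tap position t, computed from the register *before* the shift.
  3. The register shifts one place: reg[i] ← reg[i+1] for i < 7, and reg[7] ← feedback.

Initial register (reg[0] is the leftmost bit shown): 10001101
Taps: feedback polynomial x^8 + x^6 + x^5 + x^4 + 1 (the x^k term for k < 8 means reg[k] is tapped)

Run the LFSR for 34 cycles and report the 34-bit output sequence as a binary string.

1000110110000100010111010111101101

tick  register→output (feedback)
  0  10001101→1 (1)
  1  00011011→0 (0)
  2  00110110→0 (0)
  3  01101100→0 (0)
  4  11011000→1 (0)
  5  10110000→1 (1)
  6  01100001→0 (0)
  7  11000010→1 (0)
  8  10000100→1 (0)
  9  00001000→0 (1)
 10  00010001→0 (0)
 11  00100010→0 (1)
 12  01000101→0 (1)
 13  10001011→1 (1)
 14  00010111→0 (0)
 15  00101110→0 (1)
 16  01011101→0 (0)
 17  10111010→1 (1)
 18  01110101→0 (1)
 19  11101011→1 (1)
 20  11010111→1 (1)
 21  10101111→1 (0)
 22  01011110→0 (1)
 23  10111101→1 (1)
 24  01111011→0 (0)
 25  11110110→1 (1)
 26  11101101→1 (1)
 27  11011011→1 (1)
 28  10110111→1 (1)
 29  01101111→0 (1)
 30  11011111→1 (0)
 31  10111110→1 (0)
 32  01111100→0 (0)
 33  11111000→1 (0)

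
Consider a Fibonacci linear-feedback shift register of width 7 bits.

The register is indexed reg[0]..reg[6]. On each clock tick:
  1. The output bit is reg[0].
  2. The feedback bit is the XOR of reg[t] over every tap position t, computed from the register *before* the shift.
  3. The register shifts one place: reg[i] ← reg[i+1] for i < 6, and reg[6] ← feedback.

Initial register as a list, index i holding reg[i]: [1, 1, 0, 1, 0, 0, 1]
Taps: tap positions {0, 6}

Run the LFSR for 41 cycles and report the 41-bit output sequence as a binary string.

tick  register→output (feedback)
  0  1101001→1 (0)
  1  1010010→1 (1)
  2  0100101→0 (1)
  3  1001011→1 (0)
  4  0010110→0 (0)
  5  0101100→0 (0)
  6  1011000→1 (1)
  7  0110001→0 (1)
  8  1100011→1 (0)
  9  1000110→1 (1)
 10  0001101→0 (1)
 11  0011011→0 (1)
 12  0110111→0 (1)
 13  1101111→1 (0)
 14  1011110→1 (1)
 15  0111101→0 (1)
 16  1111011→1 (0)
 17  1110110→1 (1)
 18  1101101→1 (0)
 19  1011010→1 (1)
 20  0110101→0 (1)
 21  1101011→1 (0)
 22  1010110→1 (1)
 23  0101101→0 (1)
 24  1011011→1 (0)
 25  0110110→0 (0)
 26  1101100→1 (1)
 27  1011001→1 (0)
 28  0110010→0 (0)
 29  1100100→1 (1)
 30  1001001→1 (0)
 31  0010010→0 (0)
 32  0100100→0 (0)
 33  1001000→1 (1)
 34  0010001→0 (1)
 35  0100011→0 (1)
 36  1000111→1 (0)
 37  0001110→0 (0)
 38  0011100→0 (0)
 39  0111000→0 (0)
 40  1110000→1 (1)

11010010110001101111011010110110010010001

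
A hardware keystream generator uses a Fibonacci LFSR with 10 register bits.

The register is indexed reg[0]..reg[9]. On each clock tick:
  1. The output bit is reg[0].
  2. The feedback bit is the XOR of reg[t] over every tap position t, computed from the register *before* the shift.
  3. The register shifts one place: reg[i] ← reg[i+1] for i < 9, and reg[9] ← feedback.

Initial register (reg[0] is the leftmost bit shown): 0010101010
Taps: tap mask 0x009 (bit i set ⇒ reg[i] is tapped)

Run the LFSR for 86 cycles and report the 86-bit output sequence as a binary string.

00101010100111111001100011010111100110101101001100010010111000010111101010101011111111

tick  register→output (feedback)
  0  0010101010→0 (0)
  1  0101010100→0 (1)
  2  1010101001→1 (1)
  3  0101010011→0 (1)
  4  1010100111→1 (1)
  5  0101001111→0 (1)
  6  1010011111→1 (1)
  7  0100111111→0 (0)
  8  1001111110→1 (0)
  9  0011111100→0 (1)
 10  0111111001→0 (1)
 11  1111110011→1 (0)
 12  1111100110→1 (0)
 13  1111001100→1 (0)
 14  1110011000→1 (1)
 15  1100110001→1 (1)
 16  1001100011→1 (0)
 17  0011000110→0 (1)
 18  0110001101→0 (0)
 19  1100011010→1 (1)
 20  1000110101→1 (1)
 21  0001101011→0 (1)
 22  0011010111→0 (1)
 23  0110101111→0 (0)
 24  1101011110→1 (0)
 25  1010111100→1 (1)
 26  0101111001→0 (1)
 27  1011110011→1 (0)
 28  0111100110→0 (1)
 29  1111001101→1 (0)
 30  1110011010→1 (1)
 31  1100110101→1 (1)
 32  1001101011→1 (0)
 33  0011010110→0 (1)
 34  0110101101→0 (0)
 35  1101011010→1 (0)
 36  1010110100→1 (1)
 37  0101101001→0 (1)
 38  1011010011→1 (0)
 39  0110100110→0 (0)
 40  1101001100→1 (0)
 41  1010011000→1 (1)
 42  0100110001→0 (0)
 43  1001100010→1 (0)
 44  0011000100→0 (1)
 45  0110001001→0 (0)
 46  1100010010→1 (1)
 47  1000100101→1 (1)
 48  0001001011→0 (1)
 49  0010010111→0 (0)
 50  0100101110→0 (0)
 51  1001011100→1 (0)
 52  0010111000→0 (0)
 53  0101110000→0 (1)
 54  1011100001→1 (0)
 55  0111000010→0 (1)
 56  1110000101→1 (1)
 57  1100001011→1 (1)
 58  1000010111→1 (1)
 59  0000101111→0 (0)
 60  0001011110→0 (1)
 61  0010111101→0 (0)
 62  0101111010→0 (1)
 63  1011110101→1 (0)
 64  0111101010→0 (1)
 65  1111010101→1 (0)
 66  1110101010→1 (1)
 67  1101010101→1 (0)
 68  1010101010→1 (1)
 69  0101010101→0 (1)
 70  1010101011→1 (1)
 71  0101010111→0 (1)
 72  1010101111→1 (1)
 73  0101011111→0 (1)
 74  1010111111→1 (1)
 75  0101111111→0 (1)
 76  1011111111→1 (0)
 77  0111111110→0 (1)
 78  1111111101→1 (0)
 79  1111111010→1 (0)
 80  1111110100→1 (0)
 81  1111101000→1 (0)
 82  1111010000→1 (0)
 83  1110100000→1 (1)
 84  1101000001→1 (0)
 85  1010000010→1 (1)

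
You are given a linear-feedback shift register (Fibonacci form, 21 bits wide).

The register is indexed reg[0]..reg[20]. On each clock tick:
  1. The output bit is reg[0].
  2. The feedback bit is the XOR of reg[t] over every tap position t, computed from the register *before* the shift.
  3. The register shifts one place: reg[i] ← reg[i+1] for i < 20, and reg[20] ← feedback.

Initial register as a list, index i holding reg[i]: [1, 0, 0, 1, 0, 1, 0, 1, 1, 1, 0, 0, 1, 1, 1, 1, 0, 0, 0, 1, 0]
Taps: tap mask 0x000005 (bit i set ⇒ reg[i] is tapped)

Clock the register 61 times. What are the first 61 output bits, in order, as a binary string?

k : reg_k → out_k, fb_k
0: 100101011100111100010 → 1, fb=1
1: 001010111001111000101 → 0, fb=1
2: 010101110011110001011 → 0, fb=0
3: 101011100111100010110 → 1, fb=0
4: 010111001111000101100 → 0, fb=0
5: 101110011110001011000 → 1, fb=0
6: 011100111100010110000 → 0, fb=1
7: 111001111000101100001 → 1, fb=0
8: 110011110001011000010 → 1, fb=1
9: 100111100010110000101 → 1, fb=1
10: 001111000101100001011 → 0, fb=1
11: 011110001011000010111 → 0, fb=1
12: 111100010110000101111 → 1, fb=0
13: 111000101100001011110 → 1, fb=0
14: 110001011000010111100 → 1, fb=1
15: 100010110000101111001 → 1, fb=1
16: 000101100001011110011 → 0, fb=0
17: 001011000010111100110 → 0, fb=1
18: 010110000101111001101 → 0, fb=0
19: 101100001011110011010 → 1, fb=0
20: 011000010111100110100 → 0, fb=1
21: 110000101111001101001 → 1, fb=1
22: 100001011110011010011 → 1, fb=1
23: 000010111100110100111 → 0, fb=0
24: 000101111001101001110 → 0, fb=0
25: 001011110011010011100 → 0, fb=1
26: 010111100110100111001 → 0, fb=0
27: 101111001101001110010 → 1, fb=0
28: 011110011010011100100 → 0, fb=1
29: 111100110100111001001 → 1, fb=0
30: 111001101001110010010 → 1, fb=0
31: 110011010011100100100 → 1, fb=1
32: 100110100111001001001 → 1, fb=1
33: 001101001110010010011 → 0, fb=1
34: 011010011100100100111 → 0, fb=1
35: 110100111001001001111 → 1, fb=1
36: 101001110010010011111 → 1, fb=0
37: 010011100100100111110 → 0, fb=0
38: 100111001001001111100 → 1, fb=1
39: 001110010010011111001 → 0, fb=1
40: 011100100100111110011 → 0, fb=1
41: 111001001001111100111 → 1, fb=0
42: 110010010011111001110 → 1, fb=1
43: 100100100111110011101 → 1, fb=1
44: 001001001111100111011 → 0, fb=1
45: 010010011111001110111 → 0, fb=0
46: 100100111110011101110 → 1, fb=1
47: 001001111100111011101 → 0, fb=1
48: 010011111001110111011 → 0, fb=0
49: 100111110011101110110 → 1, fb=1
50: 001111100111011101101 → 0, fb=1
51: 011111001110111011011 → 0, fb=1
52: 111110011101110110111 → 1, fb=0
53: 111100111011101101110 → 1, fb=0
54: 111001110111011011100 → 1, fb=0
55: 110011101110110111000 → 1, fb=1
56: 100111011101101110001 → 1, fb=1
57: 001110111011011100011 → 0, fb=1
58: 011101110110111000111 → 0, fb=1
59: 111011101101110001111 → 1, fb=0
60: 110111011011100011110 → 1, fb=1

1001010111001111000101100001011110011010011100100100111110011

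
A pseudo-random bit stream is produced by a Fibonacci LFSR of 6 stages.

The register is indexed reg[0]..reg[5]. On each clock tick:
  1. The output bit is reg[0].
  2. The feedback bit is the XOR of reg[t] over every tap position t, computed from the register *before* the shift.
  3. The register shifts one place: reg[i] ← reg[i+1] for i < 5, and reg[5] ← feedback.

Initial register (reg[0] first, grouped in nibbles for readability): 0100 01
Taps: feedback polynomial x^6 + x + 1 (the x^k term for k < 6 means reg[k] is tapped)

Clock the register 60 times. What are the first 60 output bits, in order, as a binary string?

tick  register→output (feedback)
  0  010001→0 (1)
  1  100011→1 (1)
  2  000111→0 (0)
  3  001110→0 (0)
  4  011100→0 (1)
  5  111001→1 (0)
  6  110010→1 (0)
  7  100100→1 (1)
  8  001001→0 (0)
  9  010010→0 (1)
 10  100101→1 (1)
 11  001011→0 (0)
 12  010110→0 (1)
 13  101101→1 (1)
 14  011011→0 (1)
 15  110111→1 (0)
 16  101110→1 (1)
 17  011101→0 (1)
 18  111011→1 (0)
 19  110110→1 (0)
 20  101100→1 (1)
 21  011001→0 (1)
 22  110011→1 (0)
 23  100110→1 (1)
 24  001101→0 (0)
 25  011010→0 (1)
 26  110101→1 (0)
 27  101010→1 (1)
 28  010101→0 (1)
 29  101011→1 (1)
 30  010111→0 (1)
 31  101111→1 (1)
 32  011111→0 (1)
 33  111111→1 (0)
 34  111110→1 (0)
 35  111100→1 (0)
 36  111000→1 (0)
 37  110000→1 (0)
 38  100000→1 (1)
 39  000001→0 (0)
 40  000010→0 (0)
 41  000100→0 (0)
 42  001000→0 (0)
 43  010000→0 (1)
 44  100001→1 (1)
 45  000011→0 (0)
 46  000110→0 (0)
 47  001100→0 (0)
 48  011000→0 (1)
 49  110001→1 (0)
 50  100010→1 (1)
 51  000101→0 (0)
 52  001010→0 (0)
 53  010100→0 (1)
 54  101001→1 (1)
 55  010011→0 (1)
 56  100111→1 (1)
 57  001111→0 (0)
 58  011110→0 (1)
 59  111101→1 (0)

010001110010010110111011001101010111111000001000011000101001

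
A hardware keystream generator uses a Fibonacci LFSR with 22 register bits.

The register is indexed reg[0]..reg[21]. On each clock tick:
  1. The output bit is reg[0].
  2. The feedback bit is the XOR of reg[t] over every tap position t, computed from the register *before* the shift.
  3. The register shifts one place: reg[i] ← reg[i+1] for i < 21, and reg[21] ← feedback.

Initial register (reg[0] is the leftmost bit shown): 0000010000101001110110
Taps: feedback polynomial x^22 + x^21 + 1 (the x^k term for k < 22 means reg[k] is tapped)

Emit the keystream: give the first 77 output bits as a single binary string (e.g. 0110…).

k : reg_k → out_k, fb_k
0: 0000010000101001110110 → 0, fb=0
1: 0000100001010011101100 → 0, fb=0
2: 0001000010100111011000 → 0, fb=0
3: 0010000101001110110000 → 0, fb=0
4: 0100001010011101100000 → 0, fb=0
5: 1000010100111011000000 → 1, fb=1
6: 0000101001110110000001 → 0, fb=1
7: 0001010011101100000011 → 0, fb=1
8: 0010100111011000000111 → 0, fb=1
9: 0101001110110000001111 → 0, fb=1
10: 1010011101100000011111 → 1, fb=0
11: 0100111011000000111110 → 0, fb=0
12: 1001110110000001111100 → 1, fb=1
13: 0011101100000011111001 → 0, fb=1
14: 0111011000000111110011 → 0, fb=1
15: 1110110000001111100111 → 1, fb=0
16: 1101100000011111001110 → 1, fb=1
17: 1011000000111110011101 → 1, fb=0
18: 0110000001111100111010 → 0, fb=0
19: 1100000011111001110100 → 1, fb=1
20: 1000000111110011101001 → 1, fb=0
21: 0000001111100111010010 → 0, fb=0
22: 0000011111001110100100 → 0, fb=0
23: 0000111110011101001000 → 0, fb=0
24: 0001111100111010010000 → 0, fb=0
25: 0011111001110100100000 → 0, fb=0
26: 0111110011101001000000 → 0, fb=0
27: 1111100111010010000000 → 1, fb=1
28: 1111001110100100000001 → 1, fb=0
29: 1110011101001000000010 → 1, fb=1
30: 1100111010010000000101 → 1, fb=0
31: 1001110100100000001010 → 1, fb=1
32: 0011101001000000010101 → 0, fb=1
33: 0111010010000000101011 → 0, fb=1
34: 1110100100000001010111 → 1, fb=0
35: 1101001000000010101110 → 1, fb=1
36: 1010010000000101011101 → 1, fb=0
37: 0100100000001010111010 → 0, fb=0
38: 1001000000010101110100 → 1, fb=1
39: 0010000000101011101001 → 0, fb=1
40: 0100000001010111010011 → 0, fb=1
41: 1000000010101110100111 → 1, fb=0
42: 0000000101011101001110 → 0, fb=0
43: 0000001010111010011100 → 0, fb=0
44: 0000010101110100111000 → 0, fb=0
45: 0000101011101001110000 → 0, fb=0
46: 0001010111010011100000 → 0, fb=0
47: 0010101110100111000000 → 0, fb=0
48: 0101011101001110000000 → 0, fb=0
49: 1010111010011100000000 → 1, fb=1
50: 0101110100111000000001 → 0, fb=1
51: 1011101001110000000011 → 1, fb=0
52: 0111010011100000000110 → 0, fb=0
53: 1110100111000000001100 → 1, fb=1
54: 1101001110000000011001 → 1, fb=0
55: 1010011100000000110010 → 1, fb=1
56: 0100111000000001100101 → 0, fb=1
57: 1001110000000011001011 → 1, fb=0
58: 0011100000000110010110 → 0, fb=0
59: 0111000000001100101100 → 0, fb=0
60: 1110000000011001011000 → 1, fb=1
61: 1100000000110010110001 → 1, fb=0
62: 1000000001100101100010 → 1, fb=1
63: 0000000011001011000101 → 0, fb=1
64: 0000000110010110001011 → 0, fb=1
65: 0000001100101100010111 → 0, fb=1
66: 0000011001011000101111 → 0, fb=1
67: 0000110010110001011111 → 0, fb=1
68: 0001100101100010111111 → 0, fb=1
69: 0011001011000101111111 → 0, fb=1
70: 0110010110001011111111 → 0, fb=1
71: 1100101100010111111111 → 1, fb=0
72: 1001011000101111111110 → 1, fb=1
73: 0010110001011111111101 → 0, fb=1
74: 0101100010111111111011 → 0, fb=1
75: 1011000101111111110111 → 1, fb=0
76: 0110001011111111101110 → 0, fb=0

00000100001010011101100000011111001110100100000001010111010011100000000110010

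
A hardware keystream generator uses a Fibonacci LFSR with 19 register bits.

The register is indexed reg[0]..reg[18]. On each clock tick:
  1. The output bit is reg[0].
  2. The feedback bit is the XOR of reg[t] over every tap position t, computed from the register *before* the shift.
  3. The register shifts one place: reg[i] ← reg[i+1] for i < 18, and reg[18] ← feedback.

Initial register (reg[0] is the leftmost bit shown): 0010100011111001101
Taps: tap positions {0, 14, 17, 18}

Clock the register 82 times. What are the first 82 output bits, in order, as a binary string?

step | reg (before) | out | fb
   0 | 0010100011111001101 | 0 | 1
   1 | 0101000111110011011 | 0 | 1
   2 | 1010001111100110111 | 1 | 0
   3 | 0100011111001101110 | 0 | 1
   4 | 1000111110011011101 | 1 | 1
   5 | 0001111100110111011 | 0 | 1
   6 | 0011111001101110111 | 0 | 1
   7 | 0111110011011101111 | 0 | 0
   8 | 1111100110111011110 | 1 | 1
   9 | 1111001101110111101 | 1 | 1
  10 | 1110011011101111011 | 1 | 0
  11 | 1100110111011110110 | 1 | 1
  12 | 1001101110111101101 | 1 | 0
  13 | 0011011101111011010 | 0 | 0
  14 | 0110111011110110100 | 0 | 1
  15 | 1101110111101101001 | 1 | 0
  16 | 1011101111011010010 | 1 | 1
  17 | 0111011110110100101 | 0 | 1
  18 | 1110111101101001011 | 1 | 1
  19 | 1101111011010010111 | 1 | 0
  20 | 1011110110100101110 | 1 | 0
  21 | 0111101101001011100 | 0 | 1
  22 | 1111011010010111001 | 1 | 1
  23 | 1110110100101110011 | 1 | 0
  24 | 1101101001011100110 | 1 | 0
  25 | 1011010010111001100 | 1 | 1
  26 | 0110100101110011001 | 0 | 0
  27 | 1101001011100110010 | 1 | 1
  28 | 1010010111001100101 | 1 | 0
  29 | 0100101110011001010 | 0 | 1
  30 | 1001011100110010101 | 1 | 1
  31 | 0010111001100101011 | 0 | 0
  32 | 0101110011001010110 | 0 | 0
  33 | 1011100110010101100 | 1 | 1
  34 | 0111001100101011001 | 0 | 0
  35 | 1110011001010110010 | 1 | 1
  36 | 1100110010101100101 | 1 | 0
  37 | 1001100101011001010 | 1 | 0
  38 | 0011001010110010100 | 0 | 1
  39 | 0110010101100101001 | 0 | 1
  40 | 1100101011001010011 | 1 | 0
  41 | 1001010110010100110 | 1 | 0
  42 | 0010101100101001100 | 0 | 0
  43 | 0101011001010011000 | 0 | 1
  44 | 1010110010100110001 | 1 | 1
  45 | 0101100101001100011 | 0 | 0
  46 | 1011001010011000110 | 1 | 0
  47 | 0110010100110001100 | 0 | 0
  48 | 1100101001100011000 | 1 | 0
  49 | 1001010011000110000 | 1 | 0
  50 | 0010100110001100000 | 0 | 0
  51 | 0101001100011000000 | 0 | 0
  52 | 1010011000110000000 | 1 | 1
  53 | 0100110001100000001 | 0 | 1
  54 | 1001100011000000011 | 1 | 1
  55 | 0011000110000000111 | 0 | 0
  56 | 0110001100000001110 | 0 | 1
  57 | 1100011000000011101 | 1 | 1
  58 | 1000110000000111011 | 1 | 0
  59 | 0001100000001110110 | 0 | 0
  60 | 0011000000011101100 | 0 | 0
  61 | 0110000000111011000 | 0 | 1
  62 | 1100000001110110001 | 1 | 1
  63 | 1000000011101100011 | 1 | 1
  64 | 0000000111011000111 | 0 | 0
  65 | 0000001110110001110 | 0 | 1
  66 | 0000011101100011101 | 0 | 0
  67 | 0000111011000111010 | 0 | 0
  68 | 0001110110001110100 | 0 | 1
  69 | 0011101100011101001 | 0 | 1
  70 | 0111011000111010011 | 0 | 1
  71 | 1110110001110100111 | 1 | 1
  72 | 1101100011101001111 | 1 | 1
  73 | 1011000111010011111 | 1 | 0
  74 | 0110001110100111110 | 0 | 0
  75 | 1100011101001111100 | 1 | 0
  76 | 1000111010011111000 | 1 | 0
  77 | 0001110100111110000 | 0 | 1
  78 | 0011101001111100001 | 0 | 1
  79 | 0111010011111000011 | 0 | 0
  80 | 1110100111110000110 | 1 | 0
  81 | 1101001111100001100 | 1 | 1

0010100011111001101110111101101001011100110010101100101001100011000000011101100011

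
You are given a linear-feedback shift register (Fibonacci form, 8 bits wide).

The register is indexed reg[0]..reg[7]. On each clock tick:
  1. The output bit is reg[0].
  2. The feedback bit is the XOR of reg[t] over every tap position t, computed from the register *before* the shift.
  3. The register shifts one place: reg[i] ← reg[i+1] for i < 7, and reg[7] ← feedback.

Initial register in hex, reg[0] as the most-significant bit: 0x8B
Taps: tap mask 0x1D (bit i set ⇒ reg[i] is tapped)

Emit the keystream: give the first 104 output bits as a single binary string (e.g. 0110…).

10001011010010001010010101001110111011001111011111101001100110101000110000011101010101111100101000010011

k : reg_k → out_k, fb_k
0: 10001011 → 1, fb=0
1: 00010110 → 0, fb=1
2: 00101101 → 0, fb=0
3: 01011010 → 0, fb=0
4: 10110100 → 1, fb=1
5: 01101001 → 0, fb=0
6: 11010010 → 1, fb=0
7: 10100100 → 1, fb=0
8: 01001000 → 0, fb=1
9: 10010001 → 1, fb=0
10: 00100010 → 0, fb=1
11: 01000101 → 0, fb=0
12: 10001010 → 1, fb=0
13: 00010100 → 0, fb=1
14: 00101001 → 0, fb=0
15: 01010010 → 0, fb=1
16: 10100101 → 1, fb=0
17: 01001010 → 0, fb=1
18: 10010101 → 1, fb=0
19: 00101010 → 0, fb=0
20: 01010100 → 0, fb=1
21: 10101001 → 1, fb=1
22: 01010011 → 0, fb=1
23: 10100111 → 1, fb=0
24: 01001110 → 0, fb=1
25: 10011101 → 1, fb=1
26: 00111011 → 0, fb=1
27: 01110111 → 0, fb=0
28: 11101110 → 1, fb=1
29: 11011101 → 1, fb=1
30: 10111011 → 1, fb=0
31: 01110110 → 0, fb=0
32: 11101100 → 1, fb=1
33: 11011001 → 1, fb=1
34: 10110011 → 1, fb=1
35: 01100111 → 0, fb=1
36: 11001111 → 1, fb=0
37: 10011110 → 1, fb=1
38: 00111101 → 0, fb=1
39: 01111011 → 0, fb=1
40: 11110111 → 1, fb=1
41: 11101111 → 1, fb=1
42: 11011111 → 1, fb=1
43: 10111111 → 1, fb=0
44: 01111110 → 0, fb=1
45: 11111101 → 1, fb=0
46: 11111010 → 1, fb=0
47: 11110100 → 1, fb=1
48: 11101001 → 1, fb=1
49: 11010011 → 1, fb=0
50: 10100110 → 1, fb=0
51: 01001100 → 0, fb=1
52: 10011001 → 1, fb=1
53: 00110011 → 0, fb=0
54: 01100110 → 0, fb=1
55: 11001101 → 1, fb=0
56: 10011010 → 1, fb=1
57: 00110101 → 0, fb=0
58: 01101010 → 0, fb=0
59: 11010100 → 1, fb=0
60: 10101000 → 1, fb=1
61: 01010001 → 0, fb=1
62: 10100011 → 1, fb=0
63: 01000110 → 0, fb=0
64: 10001100 → 1, fb=0
65: 00011000 → 0, fb=0
66: 00110000 → 0, fb=0
67: 01100000 → 0, fb=1
68: 11000001 → 1, fb=1
69: 10000011 → 1, fb=1
70: 00000111 → 0, fb=0
71: 00001110 → 0, fb=1
72: 00011101 → 0, fb=0
73: 00111010 → 0, fb=1
74: 01110101 → 0, fb=0
75: 11101010 → 1, fb=1
76: 11010101 → 1, fb=0
77: 10101010 → 1, fb=1
78: 01010101 → 0, fb=1
79: 10101011 → 1, fb=1
80: 01010111 → 0, fb=1
81: 10101111 → 1, fb=1
82: 01011111 → 0, fb=0
83: 10111110 → 1, fb=0
84: 01111100 → 0, fb=1
85: 11111001 → 1, fb=0
86: 11110010 → 1, fb=1
87: 11100101 → 1, fb=0
88: 11001010 → 1, fb=0
89: 10010100 → 1, fb=0
90: 00101000 → 0, fb=0
91: 01010000 → 0, fb=1
92: 10100001 → 1, fb=0
93: 01000010 → 0, fb=0
94: 10000100 → 1, fb=1
95: 00001001 → 0, fb=1
96: 00010011 → 0, fb=1
97: 00100111 → 0, fb=1
98: 01001111 → 0, fb=1
99: 10011111 → 1, fb=1
100: 00111111 → 0, fb=1
101: 01111111 → 0, fb=1
102: 11111111 → 1, fb=0
103: 11111110 → 1, fb=0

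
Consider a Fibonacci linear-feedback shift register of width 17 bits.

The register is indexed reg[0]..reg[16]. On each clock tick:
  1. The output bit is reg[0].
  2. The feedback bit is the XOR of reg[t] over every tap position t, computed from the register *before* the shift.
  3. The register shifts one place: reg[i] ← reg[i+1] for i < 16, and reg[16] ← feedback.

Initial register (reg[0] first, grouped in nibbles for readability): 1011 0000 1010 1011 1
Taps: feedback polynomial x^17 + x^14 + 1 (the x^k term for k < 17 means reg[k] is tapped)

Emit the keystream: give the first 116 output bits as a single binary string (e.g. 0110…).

step | reg (before) | out | fb
   0 | 10110000101010111 | 1 | 0
   1 | 01100001010101110 | 0 | 1
   2 | 11000010101011101 | 1 | 0
   3 | 10000101010111010 | 1 | 1
   4 | 00001010101110101 | 0 | 1
   5 | 00010101011101011 | 0 | 0
   6 | 00101010111010110 | 0 | 1
   7 | 01010101110101101 | 0 | 1
   8 | 10101011101011011 | 1 | 1
   9 | 01010111010110111 | 0 | 1
  10 | 10101110101101111 | 1 | 0
  11 | 01011101011011110 | 0 | 1
  12 | 10111010110111101 | 1 | 0
  13 | 01110101101111010 | 0 | 0
  14 | 11101011011110100 | 1 | 0
  15 | 11010110111101000 | 1 | 1
  16 | 10101101111010001 | 1 | 1
  17 | 01011011110100011 | 0 | 0
  18 | 10110111101000110 | 1 | 0
  19 | 01101111010001100 | 0 | 1
  20 | 11011110100011001 | 1 | 1
  21 | 10111101000110011 | 1 | 1
  22 | 01111010001100111 | 0 | 1
  23 | 11110100011001111 | 1 | 0
  24 | 11101000110011110 | 1 | 0
  25 | 11010001100111100 | 1 | 0
  26 | 10100011001111000 | 1 | 1
  27 | 01000110011110001 | 0 | 0
  28 | 10001100111100010 | 1 | 1
  29 | 00011001111000101 | 0 | 1
  30 | 00110011110001011 | 0 | 0
  31 | 01100111100010110 | 0 | 1
  32 | 11001111000101101 | 1 | 0
  33 | 10011110001011010 | 1 | 1
  34 | 00111100010110101 | 0 | 1
  35 | 01111000101101011 | 0 | 0
  36 | 11110001011010110 | 1 | 0
  37 | 11100010110101100 | 1 | 0
  38 | 11000101101011000 | 1 | 1
  39 | 10001011010110001 | 1 | 1
  40 | 00010110101100011 | 0 | 0
  41 | 00101101011000110 | 0 | 1
  42 | 01011010110001101 | 0 | 1
  43 | 10110101100011011 | 1 | 1
  44 | 01101011000110111 | 0 | 1
  45 | 11010110001101111 | 1 | 0
  46 | 10101100011011110 | 1 | 0
  47 | 01011000110111100 | 0 | 1
  48 | 10110001101111001 | 1 | 1
  49 | 01100011011110011 | 0 | 0
  50 | 11000110111100110 | 1 | 0
  51 | 10001101111001100 | 1 | 0
  52 | 00011011110011000 | 0 | 0
  53 | 00110111100110000 | 0 | 0
  54 | 01101111001100000 | 0 | 0
  55 | 11011110011000000 | 1 | 1
  56 | 10111100110000001 | 1 | 1
  57 | 01111001100000011 | 0 | 0
  58 | 11110011000000110 | 1 | 0
  59 | 11100110000001100 | 1 | 0
  60 | 11001100000011000 | 1 | 1
  61 | 10011000000110001 | 1 | 1
  62 | 00110000001100011 | 0 | 0
  63 | 01100000011000110 | 0 | 1
  64 | 11000000110001101 | 1 | 0
  65 | 10000001100011010 | 1 | 1
  66 | 00000011000110101 | 0 | 1
  67 | 00000110001101011 | 0 | 0
  68 | 00001100011010110 | 0 | 1
  69 | 00011000110101101 | 0 | 1
  70 | 00110001101011011 | 0 | 0
  71 | 01100011010110110 | 0 | 1
  72 | 11000110101101101 | 1 | 0
  73 | 10001101011011010 | 1 | 1
  74 | 00011010110110101 | 0 | 1
  75 | 00110101101101011 | 0 | 0
  76 | 01101011011010110 | 0 | 1
  77 | 11010110110101101 | 1 | 0
  78 | 10101101101011010 | 1 | 1
  79 | 01011011010110101 | 0 | 1
  80 | 10110110101101011 | 1 | 1
  81 | 01101101011010111 | 0 | 1
  82 | 11011010110101111 | 1 | 0
  83 | 10110101101011110 | 1 | 0
  84 | 01101011010111100 | 0 | 1
  85 | 11010110101111001 | 1 | 1
  86 | 10101101011110011 | 1 | 1
  87 | 01011010111100111 | 0 | 1
  88 | 10110101111001111 | 1 | 0
  89 | 01101011110011110 | 0 | 1
  90 | 11010111100111101 | 1 | 0
  91 | 10101111001111010 | 1 | 1
  92 | 01011110011110101 | 0 | 1
  93 | 10111100111101011 | 1 | 1
  94 | 01111001111010111 | 0 | 1
  95 | 11110011110101111 | 1 | 0
  96 | 11100111101011110 | 1 | 0
  97 | 11001111010111100 | 1 | 0
  98 | 10011110101111000 | 1 | 1
  99 | 00111101011110001 | 0 | 0
 100 | 01111010111100010 | 0 | 0
 101 | 11110101111000100 | 1 | 0
 102 | 11101011110001000 | 1 | 1
 103 | 11010111100010001 | 1 | 1
 104 | 10101111000100011 | 1 | 1
 105 | 01011110001000111 | 0 | 1
 106 | 10111100010001111 | 1 | 0
 107 | 01111000100011110 | 0 | 1
 108 | 11110001000111101 | 1 | 0
 109 | 11100010001111010 | 1 | 1
 110 | 11000100011110101 | 1 | 0
 111 | 10001000111101010 | 1 | 1
 112 | 00010001111010101 | 0 | 1
 113 | 00100011110101011 | 0 | 0
 114 | 01000111101010110 | 0 | 1
 115 | 10001111010101101 | 1 | 0

10110000101010111010110111101000110011110001011010110001101111001100000011000110101101101011010111100111101011110001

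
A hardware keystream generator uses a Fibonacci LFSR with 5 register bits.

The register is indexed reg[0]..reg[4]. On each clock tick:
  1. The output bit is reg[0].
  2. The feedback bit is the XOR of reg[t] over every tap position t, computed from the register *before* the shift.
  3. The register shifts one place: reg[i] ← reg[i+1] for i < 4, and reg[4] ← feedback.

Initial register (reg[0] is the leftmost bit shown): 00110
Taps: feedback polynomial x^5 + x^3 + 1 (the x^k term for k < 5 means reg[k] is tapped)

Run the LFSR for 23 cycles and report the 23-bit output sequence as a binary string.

00110100100001010111011

step | reg (before) | out | fb
   0 | 00110 | 0 | 1
   1 | 01101 | 0 | 0
   2 | 11010 | 1 | 0
   3 | 10100 | 1 | 1
   4 | 01001 | 0 | 0
   5 | 10010 | 1 | 0
   6 | 00100 | 0 | 0
   7 | 01000 | 0 | 0
   8 | 10000 | 1 | 1
   9 | 00001 | 0 | 0
  10 | 00010 | 0 | 1
  11 | 00101 | 0 | 0
  12 | 01010 | 0 | 1
  13 | 10101 | 1 | 1
  14 | 01011 | 0 | 1
  15 | 10111 | 1 | 0
  16 | 01110 | 0 | 1
  17 | 11101 | 1 | 1
  18 | 11011 | 1 | 0
  19 | 10110 | 1 | 0
  20 | 01100 | 0 | 0
  21 | 11000 | 1 | 1
  22 | 10001 | 1 | 1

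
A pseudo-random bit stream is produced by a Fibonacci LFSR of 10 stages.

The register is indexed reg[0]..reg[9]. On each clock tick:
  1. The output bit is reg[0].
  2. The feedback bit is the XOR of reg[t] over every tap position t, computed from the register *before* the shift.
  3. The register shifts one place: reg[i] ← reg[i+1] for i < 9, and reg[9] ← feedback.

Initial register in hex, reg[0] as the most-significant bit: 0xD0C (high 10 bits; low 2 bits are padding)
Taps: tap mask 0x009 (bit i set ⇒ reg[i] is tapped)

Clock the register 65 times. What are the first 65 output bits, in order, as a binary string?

11010000110101011001111001011011001000001000100100110000001011000

step | reg (before) | out | fb
   0 | 1101000011 | 1 | 0
   1 | 1010000110 | 1 | 1
   2 | 0100001101 | 0 | 0
   3 | 1000011010 | 1 | 1
   4 | 0000110101 | 0 | 0
   5 | 0001101010 | 0 | 1
   6 | 0011010101 | 0 | 1
   7 | 0110101011 | 0 | 0
   8 | 1101010110 | 1 | 0
   9 | 1010101100 | 1 | 1
  10 | 0101011001 | 0 | 1
  11 | 1010110011 | 1 | 1
  12 | 0101100111 | 0 | 1
  13 | 1011001111 | 1 | 0
  14 | 0110011110 | 0 | 0
  15 | 1100111100 | 1 | 1
  16 | 1001111001 | 1 | 0
  17 | 0011110010 | 0 | 1
  18 | 0111100101 | 0 | 1
  19 | 1111001011 | 1 | 0
  20 | 1110010110 | 1 | 1
  21 | 1100101101 | 1 | 1
  22 | 1001011011 | 1 | 0
  23 | 0010110110 | 0 | 0
  24 | 0101101100 | 0 | 1
  25 | 1011011001 | 1 | 0
  26 | 0110110010 | 0 | 0
  27 | 1101100100 | 1 | 0
  28 | 1011001000 | 1 | 0
  29 | 0110010000 | 0 | 0
  30 | 1100100000 | 1 | 1
  31 | 1001000001 | 1 | 0
  32 | 0010000010 | 0 | 0
  33 | 0100000100 | 0 | 0
  34 | 1000001000 | 1 | 1
  35 | 0000010001 | 0 | 0
  36 | 0000100010 | 0 | 0
  37 | 0001000100 | 0 | 1
  38 | 0010001001 | 0 | 0
  39 | 0100010010 | 0 | 0
  40 | 1000100100 | 1 | 1
  41 | 0001001001 | 0 | 1
  42 | 0010010011 | 0 | 0
  43 | 0100100110 | 0 | 0
  44 | 1001001100 | 1 | 0
  45 | 0010011000 | 0 | 0
  46 | 0100110000 | 0 | 0
  47 | 1001100000 | 1 | 0
  48 | 0011000000 | 0 | 1
  49 | 0110000001 | 0 | 0
  50 | 1100000010 | 1 | 1
  51 | 1000000101 | 1 | 1
  52 | 0000001011 | 0 | 0
  53 | 0000010110 | 0 | 0
  54 | 0000101100 | 0 | 0
  55 | 0001011000 | 0 | 1
  56 | 0010110001 | 0 | 0
  57 | 0101100010 | 0 | 1
  58 | 1011000101 | 1 | 0
  59 | 0110001010 | 0 | 0
  60 | 1100010100 | 1 | 1
  61 | 1000101001 | 1 | 1
  62 | 0001010011 | 0 | 1
  63 | 0010100111 | 0 | 0
  64 | 0101001110 | 0 | 1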